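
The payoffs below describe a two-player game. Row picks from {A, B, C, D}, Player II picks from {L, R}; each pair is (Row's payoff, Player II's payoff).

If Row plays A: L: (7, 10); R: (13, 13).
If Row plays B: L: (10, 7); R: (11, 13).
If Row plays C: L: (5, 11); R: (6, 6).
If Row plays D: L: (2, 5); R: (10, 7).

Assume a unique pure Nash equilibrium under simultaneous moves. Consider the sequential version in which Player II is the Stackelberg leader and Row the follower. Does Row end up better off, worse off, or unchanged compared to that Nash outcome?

Solve by backward induction (Player II leads).
- L → Row plays B (best of 7, 10, 5, 2); Player II gets 7.
- R → Row plays A (best of 13, 11, 6, 10); Player II gets 13.
Maximizing over 7, 13, Player II chooses R. Subgame-perfect outcome: (A, R) with payoffs (13, 13).
Under simultaneous play:
Row's best replies: L→B; R→A.
Player II's best replies: A→R; B→R; C→L; D→R.
The unique mutual best reply is (A, R), giving (13, 13).
Row earns 13 sequentially versus 13 at the Nash outcome: unchanged.

unchanged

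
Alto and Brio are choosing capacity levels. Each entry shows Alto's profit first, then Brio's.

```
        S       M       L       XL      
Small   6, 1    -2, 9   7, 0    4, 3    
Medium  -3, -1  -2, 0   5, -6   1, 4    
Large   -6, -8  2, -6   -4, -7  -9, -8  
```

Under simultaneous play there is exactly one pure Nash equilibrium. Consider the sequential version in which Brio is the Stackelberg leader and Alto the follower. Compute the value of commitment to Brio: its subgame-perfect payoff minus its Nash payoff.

Work backward from Alto's decision.
- S → Alto plays Small (best of 6, -3, -6); Brio gets 1.
- M → Alto plays Large (best of -2, -2, 2); Brio gets -6.
- L → Alto plays Small (best of 7, 5, -4); Brio gets 0.
- XL → Alto plays Small (best of 4, 1, -9); Brio gets 3.
Maximizing over 1, -6, 0, 3, Brio chooses XL. Subgame-perfect outcome: (Small, XL) with payoffs (4, 3).
Under simultaneous play:
Alto's best replies: S→Small; M→Large; L→Small; XL→Small.
Brio's best replies: Small→M; Medium→XL; Large→M.
The unique mutual best reply is (Large, M), giving (2, -6).
Brio's commitment gain: 3 − -6 = 9.

9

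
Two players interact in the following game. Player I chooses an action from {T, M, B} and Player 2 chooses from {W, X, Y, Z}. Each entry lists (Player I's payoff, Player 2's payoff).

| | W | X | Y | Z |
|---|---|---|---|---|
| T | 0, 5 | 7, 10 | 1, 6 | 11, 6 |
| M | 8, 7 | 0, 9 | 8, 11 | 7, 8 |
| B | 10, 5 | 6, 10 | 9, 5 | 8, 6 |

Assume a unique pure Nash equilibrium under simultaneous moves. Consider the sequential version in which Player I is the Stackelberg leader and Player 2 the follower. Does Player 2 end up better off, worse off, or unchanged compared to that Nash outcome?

Solve by backward induction (Player I leads).
- T: Player 2 compares 5, 10, 6, 6 and picks X; Player I would get 7.
- M: Player 2 compares 7, 9, 11, 8 and picks Y; Player I would get 8.
- B: Player 2 compares 5, 10, 5, 6 and picks X; Player I would get 6.
Maximizing over 7, 8, 6, Player I chooses M. Subgame-perfect outcome: (M, Y) with payoffs (8, 11).
Now find the simultaneous Nash equilibrium.
Player I's best replies: W→B; X→T; Y→B; Z→T.
Player 2's best replies: T→X; M→Y; B→X.
Only (T, X) has each player best-responding; Nash payoffs (7, 10).
Player 2 earns 11 sequentially versus 10 at the Nash outcome: better off.

better off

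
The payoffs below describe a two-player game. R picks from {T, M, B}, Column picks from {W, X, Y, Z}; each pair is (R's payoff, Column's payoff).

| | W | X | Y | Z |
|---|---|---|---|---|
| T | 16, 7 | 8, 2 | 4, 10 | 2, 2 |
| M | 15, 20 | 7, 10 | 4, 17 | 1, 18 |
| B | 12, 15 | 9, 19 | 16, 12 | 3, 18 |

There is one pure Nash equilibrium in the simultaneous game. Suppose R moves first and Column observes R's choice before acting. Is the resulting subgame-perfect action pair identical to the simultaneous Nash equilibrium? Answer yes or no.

Backward induction with R moving first.
- T → Column plays Y (best of 7, 2, 10, 2); R gets 4.
- M → Column plays W (best of 20, 10, 17, 18); R gets 15.
- B → Column plays X (best of 15, 19, 12, 18); R gets 9.
Maximizing over 4, 15, 9, R chooses M. Subgame-perfect outcome: (M, W) with payoffs (15, 20).
For the simultaneous game, intersect best replies.
R's best replies: W→T; X→B; Y→B; Z→B.
Column's best replies: T→Y; M→W; B→X.
Only (B, X) has each player best-responding; Nash payoffs (9, 19).
Sequential outcome (M, W) differs from the Nash profile (B, X).

no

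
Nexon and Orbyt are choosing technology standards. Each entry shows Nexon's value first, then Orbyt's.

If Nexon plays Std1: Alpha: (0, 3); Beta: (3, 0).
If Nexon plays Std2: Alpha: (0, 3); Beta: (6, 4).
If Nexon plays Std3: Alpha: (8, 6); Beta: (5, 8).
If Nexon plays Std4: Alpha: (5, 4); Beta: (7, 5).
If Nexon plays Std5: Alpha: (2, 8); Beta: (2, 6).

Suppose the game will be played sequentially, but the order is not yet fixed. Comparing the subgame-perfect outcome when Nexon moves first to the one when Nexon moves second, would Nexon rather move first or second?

second

If Nexon leads: Orbyt's best replies are Std1→Alpha, Std2→Beta, Std3→Beta, Std4→Beta, Std5→Alpha; Nexon's induced payoffs 0, 6, 5, 7, 2; outcome (Std4, Beta), payoffs (7, 5).
If Orbyt leads: Nexon's best replies are Alpha→Std3, Beta→Std4; Orbyt's induced payoffs 6, 5; outcome (Std3, Alpha), payoffs (8, 6).
Nexon gets 7 moving first and 8 moving second, so Nexon prefers to move second.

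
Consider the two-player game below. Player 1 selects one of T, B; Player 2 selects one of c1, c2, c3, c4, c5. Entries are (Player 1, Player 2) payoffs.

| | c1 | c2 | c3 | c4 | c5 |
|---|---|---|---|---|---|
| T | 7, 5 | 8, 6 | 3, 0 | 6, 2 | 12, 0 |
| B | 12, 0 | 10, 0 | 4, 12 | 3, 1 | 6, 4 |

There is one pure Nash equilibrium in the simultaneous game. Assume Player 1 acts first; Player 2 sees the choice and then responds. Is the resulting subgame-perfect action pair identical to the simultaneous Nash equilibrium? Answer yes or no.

no

Player 2 best-responds to each possible Player 1 move:
- T: BR = c2, leader payoff 8.
- B: BR = c3, leader payoff 4.
Among 8, 4, the best is 8 at T. Subgame-perfect outcome: (T, c2) with payoffs (8, 6).
Now find the simultaneous Nash equilibrium.
Player 1's best replies: c1→B; c2→B; c3→B; c4→T; c5→T.
Player 2's best replies: T→c2; B→c3.
Only (B, c3) has each player best-responding; Nash payoffs (4, 12).
Sequential outcome (T, c2) differs from the Nash profile (B, c3).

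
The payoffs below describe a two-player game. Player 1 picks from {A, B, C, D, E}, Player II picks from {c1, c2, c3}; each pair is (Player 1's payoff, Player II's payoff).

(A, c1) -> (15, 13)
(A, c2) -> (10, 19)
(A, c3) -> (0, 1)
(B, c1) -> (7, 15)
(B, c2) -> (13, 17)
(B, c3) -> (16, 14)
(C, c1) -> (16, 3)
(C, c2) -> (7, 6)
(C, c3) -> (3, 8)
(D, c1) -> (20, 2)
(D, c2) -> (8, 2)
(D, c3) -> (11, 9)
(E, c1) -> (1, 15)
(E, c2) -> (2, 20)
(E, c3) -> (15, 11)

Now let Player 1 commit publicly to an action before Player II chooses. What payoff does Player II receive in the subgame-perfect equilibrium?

Player II best-responds to each possible Player 1 move:
- A: BR = c2, leader payoff 10.
- B: BR = c2, leader payoff 13.
- C: BR = c3, leader payoff 3.
- D: BR = c3, leader payoff 11.
- E: BR = c2, leader payoff 2.
Maximizing over 10, 13, 3, 11, 2, Player 1 chooses B. Subgame-perfect outcome: (B, c2) with payoffs (13, 17).

17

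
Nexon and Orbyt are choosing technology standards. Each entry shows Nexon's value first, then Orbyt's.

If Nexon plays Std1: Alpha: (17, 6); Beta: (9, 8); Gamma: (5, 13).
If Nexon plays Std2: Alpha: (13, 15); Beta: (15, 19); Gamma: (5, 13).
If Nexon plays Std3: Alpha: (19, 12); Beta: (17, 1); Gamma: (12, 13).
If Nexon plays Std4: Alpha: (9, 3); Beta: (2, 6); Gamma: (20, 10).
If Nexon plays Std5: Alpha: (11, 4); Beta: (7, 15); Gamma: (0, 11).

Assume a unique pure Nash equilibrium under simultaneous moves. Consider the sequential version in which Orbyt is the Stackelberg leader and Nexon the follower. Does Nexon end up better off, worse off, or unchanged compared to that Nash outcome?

worse off

Solve by backward induction (Orbyt leads).
- Alpha: Nexon compares 17, 13, 19, 9, 11 and picks Std3; Orbyt would get 12.
- Beta: Nexon compares 9, 15, 17, 2, 7 and picks Std3; Orbyt would get 1.
- Gamma: Nexon compares 5, 5, 12, 20, 0 and picks Std4; Orbyt would get 10.
Among 12, 1, 10, the best is 12 at Alpha. Subgame-perfect outcome: (Std3, Alpha) with payoffs (19, 12).
Under simultaneous play:
Nexon's best replies: Alpha→Std3; Beta→Std3; Gamma→Std4.
Orbyt's best replies: Std1→Gamma; Std2→Beta; Std3→Gamma; Std4→Gamma; Std5→Beta.
Only (Std4, Gamma) has each player best-responding; Nash payoffs (20, 10).
Nexon earns 19 sequentially versus 20 at the Nash outcome: worse off.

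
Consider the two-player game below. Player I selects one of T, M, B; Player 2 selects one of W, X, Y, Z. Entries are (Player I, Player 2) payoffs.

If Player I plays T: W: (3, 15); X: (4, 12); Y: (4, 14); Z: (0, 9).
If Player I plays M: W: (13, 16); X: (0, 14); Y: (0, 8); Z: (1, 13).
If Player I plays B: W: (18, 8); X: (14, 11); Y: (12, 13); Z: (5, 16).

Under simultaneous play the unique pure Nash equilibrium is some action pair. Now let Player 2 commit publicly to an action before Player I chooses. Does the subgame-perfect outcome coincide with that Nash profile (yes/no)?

Work backward from Player I's decision.
- W → Player I plays B (best of 3, 13, 18); Player 2 gets 8.
- X → Player I plays B (best of 4, 0, 14); Player 2 gets 11.
- Y → Player I plays B (best of 4, 0, 12); Player 2 gets 13.
- Z → Player I plays B (best of 0, 1, 5); Player 2 gets 16.
Among 8, 11, 13, 16, the best is 16 at Z. Subgame-perfect outcome: (B, Z) with payoffs (5, 16).
Under simultaneous play:
Player I's best replies: W→B; X→B; Y→B; Z→B.
Player 2's best replies: T→W; M→W; B→Z.
The unique mutual best reply is (B, Z), giving (5, 16).
Sequential outcome (B, Z) coincides with the Nash profile (B, Z).

yes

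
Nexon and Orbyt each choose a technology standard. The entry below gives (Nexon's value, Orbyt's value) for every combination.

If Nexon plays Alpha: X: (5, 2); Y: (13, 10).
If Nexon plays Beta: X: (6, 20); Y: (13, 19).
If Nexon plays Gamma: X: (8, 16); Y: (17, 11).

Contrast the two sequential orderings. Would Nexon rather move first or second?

first

If Nexon leads: Orbyt's best replies are Alpha→Y, Beta→X, Gamma→X; Nexon's induced payoffs 13, 6, 8; outcome (Alpha, Y), payoffs (13, 10).
If Orbyt leads: Nexon's best replies are X→Gamma, Y→Gamma; Orbyt's induced payoffs 16, 11; outcome (Gamma, X), payoffs (8, 16).
Nexon gets 13 moving first and 8 moving second, so Nexon prefers to move first.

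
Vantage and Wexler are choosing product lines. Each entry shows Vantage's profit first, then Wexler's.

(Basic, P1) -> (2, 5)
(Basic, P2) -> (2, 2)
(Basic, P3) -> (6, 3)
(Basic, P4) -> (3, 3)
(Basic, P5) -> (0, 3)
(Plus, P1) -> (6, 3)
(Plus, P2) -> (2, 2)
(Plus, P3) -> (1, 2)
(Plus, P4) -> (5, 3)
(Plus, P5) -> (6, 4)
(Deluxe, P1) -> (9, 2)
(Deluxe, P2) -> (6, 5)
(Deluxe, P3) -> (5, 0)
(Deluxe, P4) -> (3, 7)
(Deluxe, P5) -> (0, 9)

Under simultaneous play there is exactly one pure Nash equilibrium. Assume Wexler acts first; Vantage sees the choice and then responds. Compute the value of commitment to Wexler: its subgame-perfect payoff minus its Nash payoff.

1

Solve by backward induction (Wexler leads).
- P1: BR = Deluxe, leader payoff 2.
- P2: BR = Deluxe, leader payoff 5.
- P3: BR = Basic, leader payoff 3.
- P4: BR = Plus, leader payoff 3.
- P5: BR = Plus, leader payoff 4.
Maximizing over 2, 5, 3, 3, 4, Wexler chooses P2. Subgame-perfect outcome: (Deluxe, P2) with payoffs (6, 5).
For the simultaneous game, intersect best replies.
Vantage's best replies: P1→Deluxe; P2→Deluxe; P3→Basic; P4→Plus; P5→Plus.
Wexler's best replies: Basic→P1; Plus→P5; Deluxe→P5.
Only (Plus, P5) has each player best-responding; Nash payoffs (6, 4).
Wexler's commitment gain: 5 − 4 = 1.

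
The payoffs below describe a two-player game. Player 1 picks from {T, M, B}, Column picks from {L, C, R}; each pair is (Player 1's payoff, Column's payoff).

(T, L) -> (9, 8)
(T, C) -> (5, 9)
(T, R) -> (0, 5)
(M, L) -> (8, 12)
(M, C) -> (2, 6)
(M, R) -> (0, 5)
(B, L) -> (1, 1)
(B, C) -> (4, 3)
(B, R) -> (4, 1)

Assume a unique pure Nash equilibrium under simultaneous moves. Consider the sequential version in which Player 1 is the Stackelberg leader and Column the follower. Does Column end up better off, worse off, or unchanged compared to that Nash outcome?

Backward induction with Player 1 moving first.
- T: Column compares 8, 9, 5 and picks C; Player 1 would get 5.
- M: Column compares 12, 6, 5 and picks L; Player 1 would get 8.
- B: Column compares 1, 3, 1 and picks C; Player 1 would get 4.
Player 1's induced payoffs are 5, 8, 4, so Player 1 commits to M. Subgame-perfect outcome: (M, L) with payoffs (8, 12).
Now find the simultaneous Nash equilibrium.
Player 1's best replies: L→T; C→T; R→B.
Column's best replies: T→C; M→L; B→C.
Only (T, C) has each player best-responding; Nash payoffs (5, 9).
Column earns 12 sequentially versus 9 at the Nash outcome: better off.

better off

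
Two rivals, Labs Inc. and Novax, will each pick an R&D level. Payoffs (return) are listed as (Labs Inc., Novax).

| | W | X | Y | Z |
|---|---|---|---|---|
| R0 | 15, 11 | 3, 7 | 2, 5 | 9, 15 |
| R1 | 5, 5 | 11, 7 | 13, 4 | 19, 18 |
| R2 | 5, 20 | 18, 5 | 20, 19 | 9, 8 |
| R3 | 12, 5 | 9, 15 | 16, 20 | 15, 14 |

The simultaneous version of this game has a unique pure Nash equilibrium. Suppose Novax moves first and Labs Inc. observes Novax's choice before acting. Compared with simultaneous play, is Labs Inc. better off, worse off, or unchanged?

better off

Labs Inc. best-responds to each possible Novax move:
- W → Labs Inc. plays R0 (best of 15, 5, 5, 12); Novax gets 11.
- X → Labs Inc. plays R2 (best of 3, 11, 18, 9); Novax gets 5.
- Y → Labs Inc. plays R2 (best of 2, 13, 20, 16); Novax gets 19.
- Z → Labs Inc. plays R1 (best of 9, 19, 9, 15); Novax gets 18.
Among 11, 5, 19, 18, the best is 19 at Y. Subgame-perfect outcome: (R2, Y) with payoffs (20, 19).
For the simultaneous game, intersect best replies.
Labs Inc.'s best replies: W→R0; X→R2; Y→R2; Z→R1.
Novax's best replies: R0→Z; R1→Z; R2→W; R3→Y.
Only (R1, Z) has each player best-responding; Nash payoffs (19, 18).
Labs Inc. earns 20 sequentially versus 19 at the Nash outcome: better off.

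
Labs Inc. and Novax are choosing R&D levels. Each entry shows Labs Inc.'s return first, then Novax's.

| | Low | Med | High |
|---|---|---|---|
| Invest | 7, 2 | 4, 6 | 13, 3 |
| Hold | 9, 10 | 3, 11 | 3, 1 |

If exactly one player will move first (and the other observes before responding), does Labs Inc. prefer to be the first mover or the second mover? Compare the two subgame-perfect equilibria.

second

If Labs Inc. leads: Novax's best replies are Invest→Med, Hold→Med; Labs Inc.'s induced payoffs 4, 3; outcome (Invest, Med), payoffs (4, 6).
If Novax leads: Labs Inc.'s best replies are Low→Hold, Med→Invest, High→Invest; Novax's induced payoffs 10, 6, 3; outcome (Hold, Low), payoffs (9, 10).
Labs Inc. gets 4 moving first and 9 moving second, so Labs Inc. prefers to move second.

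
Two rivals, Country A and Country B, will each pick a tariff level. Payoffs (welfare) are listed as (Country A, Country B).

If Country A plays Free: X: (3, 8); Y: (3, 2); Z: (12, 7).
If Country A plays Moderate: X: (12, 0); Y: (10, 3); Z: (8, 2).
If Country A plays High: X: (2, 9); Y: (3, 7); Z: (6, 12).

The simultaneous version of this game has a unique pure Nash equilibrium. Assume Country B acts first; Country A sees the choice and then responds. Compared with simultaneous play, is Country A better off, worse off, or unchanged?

better off

Backward induction with Country B moving first.
- X → Country A plays Moderate (best of 3, 12, 2); Country B gets 0.
- Y → Country A plays Moderate (best of 3, 10, 3); Country B gets 3.
- Z → Country A plays Free (best of 12, 8, 6); Country B gets 7.
Maximizing over 0, 3, 7, Country B chooses Z. Subgame-perfect outcome: (Free, Z) with payoffs (12, 7).
Under simultaneous play:
Country A's best replies: X→Moderate; Y→Moderate; Z→Free.
Country B's best replies: Free→X; Moderate→Y; High→Z.
The unique mutual best reply is (Moderate, Y), giving (10, 3).
Country A earns 12 sequentially versus 10 at the Nash outcome: better off.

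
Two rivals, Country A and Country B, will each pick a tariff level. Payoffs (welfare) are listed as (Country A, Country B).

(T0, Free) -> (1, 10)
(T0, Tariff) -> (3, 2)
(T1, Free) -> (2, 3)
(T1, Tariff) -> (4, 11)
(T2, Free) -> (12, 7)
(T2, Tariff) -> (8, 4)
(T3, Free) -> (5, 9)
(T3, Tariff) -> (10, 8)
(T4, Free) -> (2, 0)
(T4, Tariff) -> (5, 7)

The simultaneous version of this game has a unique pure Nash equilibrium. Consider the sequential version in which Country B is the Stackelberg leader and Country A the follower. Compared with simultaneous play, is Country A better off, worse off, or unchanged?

worse off

Solve by backward induction (Country B leads).
- Free: Country A compares 1, 2, 12, 5, 2 and picks T2; Country B would get 7.
- Tariff: Country A compares 3, 4, 8, 10, 5 and picks T3; Country B would get 8.
Maximizing over 7, 8, Country B chooses Tariff. Subgame-perfect outcome: (T3, Tariff) with payoffs (10, 8).
Under simultaneous play:
Country A's best replies: Free→T2; Tariff→T3.
Country B's best replies: T0→Free; T1→Tariff; T2→Free; T3→Free; T4→Tariff.
The unique mutual best reply is (T2, Free), giving (12, 7).
Country A earns 10 sequentially versus 12 at the Nash outcome: worse off.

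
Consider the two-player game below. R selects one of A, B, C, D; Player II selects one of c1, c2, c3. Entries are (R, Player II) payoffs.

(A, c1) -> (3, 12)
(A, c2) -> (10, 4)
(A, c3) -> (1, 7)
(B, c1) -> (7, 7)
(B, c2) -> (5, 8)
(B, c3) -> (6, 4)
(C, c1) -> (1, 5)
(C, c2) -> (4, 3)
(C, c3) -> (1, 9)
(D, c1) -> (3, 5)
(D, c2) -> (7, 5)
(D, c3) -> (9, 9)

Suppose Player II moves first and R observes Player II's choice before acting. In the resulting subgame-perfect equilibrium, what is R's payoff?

Solve by backward induction (Player II leads).
- c1: R compares 3, 7, 1, 3 and picks B; Player II would get 7.
- c2: R compares 10, 5, 4, 7 and picks A; Player II would get 4.
- c3: R compares 1, 6, 1, 9 and picks D; Player II would get 9.
Among 7, 4, 9, the best is 9 at c3. Subgame-perfect outcome: (D, c3) with payoffs (9, 9).

9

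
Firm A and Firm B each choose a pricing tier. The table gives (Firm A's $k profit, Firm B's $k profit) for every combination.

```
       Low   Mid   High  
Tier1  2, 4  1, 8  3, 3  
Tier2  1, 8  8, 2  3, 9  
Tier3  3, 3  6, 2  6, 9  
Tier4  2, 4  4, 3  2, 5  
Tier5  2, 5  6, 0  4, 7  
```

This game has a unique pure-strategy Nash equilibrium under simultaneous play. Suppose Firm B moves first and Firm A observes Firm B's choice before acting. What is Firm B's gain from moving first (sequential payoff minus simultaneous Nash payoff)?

Solve by backward induction (Firm B leads).
- Low → Firm A plays Tier3 (best of 2, 1, 3, 2, 2); Firm B gets 3.
- Mid → Firm A plays Tier2 (best of 1, 8, 6, 4, 6); Firm B gets 2.
- High → Firm A plays Tier3 (best of 3, 3, 6, 2, 4); Firm B gets 9.
Maximizing over 3, 2, 9, Firm B chooses High. Subgame-perfect outcome: (Tier3, High) with payoffs (6, 9).
Under simultaneous play:
Firm A's best replies: Low→Tier3; Mid→Tier2; High→Tier3.
Firm B's best replies: Tier1→Mid; Tier2→High; Tier3→High; Tier4→High; Tier5→High.
The unique mutual best reply is (Tier3, High), giving (6, 9).
Firm B's commitment gain: 9 − 9 = 0.

0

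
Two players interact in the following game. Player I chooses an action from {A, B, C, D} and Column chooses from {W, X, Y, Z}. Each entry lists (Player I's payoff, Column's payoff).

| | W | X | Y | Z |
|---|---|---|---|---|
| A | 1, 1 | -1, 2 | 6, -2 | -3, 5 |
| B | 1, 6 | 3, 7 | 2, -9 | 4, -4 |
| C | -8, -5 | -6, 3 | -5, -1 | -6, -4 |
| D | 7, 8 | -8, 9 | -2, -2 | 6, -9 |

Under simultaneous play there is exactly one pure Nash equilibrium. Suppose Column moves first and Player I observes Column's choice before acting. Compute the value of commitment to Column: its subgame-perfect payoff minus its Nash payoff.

Solve by backward induction (Column leads).
- W: Player I compares 1, 1, -8, 7 and picks D; Column would get 8.
- X: Player I compares -1, 3, -6, -8 and picks B; Column would get 7.
- Y: Player I compares 6, 2, -5, -2 and picks A; Column would get -2.
- Z: Player I compares -3, 4, -6, 6 and picks D; Column would get -9.
Column's induced payoffs are 8, 7, -2, -9, so Column commits to W. Subgame-perfect outcome: (D, W) with payoffs (7, 8).
Under simultaneous play:
Player I's best replies: W→D; X→B; Y→A; Z→D.
Column's best replies: A→Z; B→X; C→X; D→X.
Only (B, X) has each player best-responding; Nash payoffs (3, 7).
Column's commitment gain: 8 − 7 = 1.

1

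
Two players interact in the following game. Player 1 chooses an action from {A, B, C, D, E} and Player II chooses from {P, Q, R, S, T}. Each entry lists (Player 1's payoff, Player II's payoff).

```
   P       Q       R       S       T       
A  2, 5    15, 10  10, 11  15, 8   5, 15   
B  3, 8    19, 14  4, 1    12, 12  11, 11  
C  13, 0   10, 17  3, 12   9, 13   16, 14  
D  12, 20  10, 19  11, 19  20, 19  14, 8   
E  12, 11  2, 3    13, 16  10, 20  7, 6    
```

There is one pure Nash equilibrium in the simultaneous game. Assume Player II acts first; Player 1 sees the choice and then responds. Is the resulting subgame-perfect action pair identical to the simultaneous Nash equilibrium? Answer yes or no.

Solve by backward induction (Player II leads).
- P → Player 1 plays C (best of 2, 3, 13, 12, 12); Player II gets 0.
- Q → Player 1 plays B (best of 15, 19, 10, 10, 2); Player II gets 14.
- R → Player 1 plays E (best of 10, 4, 3, 11, 13); Player II gets 16.
- S → Player 1 plays D (best of 15, 12, 9, 20, 10); Player II gets 19.
- T → Player 1 plays C (best of 5, 11, 16, 14, 7); Player II gets 14.
Among 0, 14, 16, 19, 14, the best is 19 at S. Subgame-perfect outcome: (D, S) with payoffs (20, 19).
For the simultaneous game, intersect best replies.
Player 1's best replies: P→C; Q→B; R→E; S→D; T→C.
Player II's best replies: A→T; B→Q; C→Q; D→P; E→S.
The unique mutual best reply is (B, Q), giving (19, 14).
Sequential outcome (D, S) differs from the Nash profile (B, Q).

no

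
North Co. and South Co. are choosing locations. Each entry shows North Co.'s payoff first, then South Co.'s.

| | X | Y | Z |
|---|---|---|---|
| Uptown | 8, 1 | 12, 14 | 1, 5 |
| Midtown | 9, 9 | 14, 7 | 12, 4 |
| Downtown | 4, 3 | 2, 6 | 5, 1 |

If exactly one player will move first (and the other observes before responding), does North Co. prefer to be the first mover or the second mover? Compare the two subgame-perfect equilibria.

If North Co. leads: South Co.'s best replies are Uptown→Y, Midtown→X, Downtown→Y; North Co.'s induced payoffs 12, 9, 2; outcome (Uptown, Y), payoffs (12, 14).
If South Co. leads: North Co.'s best replies are X→Midtown, Y→Midtown, Z→Midtown; South Co.'s induced payoffs 9, 7, 4; outcome (Midtown, X), payoffs (9, 9).
North Co. gets 12 moving first and 9 moving second, so North Co. prefers to move first.

first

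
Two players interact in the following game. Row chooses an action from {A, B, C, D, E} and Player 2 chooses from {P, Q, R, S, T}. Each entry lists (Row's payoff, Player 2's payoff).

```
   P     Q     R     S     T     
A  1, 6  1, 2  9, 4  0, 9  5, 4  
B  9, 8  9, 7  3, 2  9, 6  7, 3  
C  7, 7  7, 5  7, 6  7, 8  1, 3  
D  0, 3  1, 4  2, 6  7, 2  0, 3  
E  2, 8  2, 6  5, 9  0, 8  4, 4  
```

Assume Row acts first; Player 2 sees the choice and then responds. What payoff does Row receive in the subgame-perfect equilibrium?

Work backward from Player 2's decision.
- A → Player 2 plays S (best of 6, 2, 4, 9, 4); Row gets 0.
- B → Player 2 plays P (best of 8, 7, 2, 6, 3); Row gets 9.
- C → Player 2 plays S (best of 7, 5, 6, 8, 3); Row gets 7.
- D → Player 2 plays R (best of 3, 4, 6, 2, 3); Row gets 2.
- E → Player 2 plays R (best of 8, 6, 9, 8, 4); Row gets 5.
Row's induced payoffs are 0, 9, 7, 2, 5, so Row commits to B. Subgame-perfect outcome: (B, P) with payoffs (9, 8).

9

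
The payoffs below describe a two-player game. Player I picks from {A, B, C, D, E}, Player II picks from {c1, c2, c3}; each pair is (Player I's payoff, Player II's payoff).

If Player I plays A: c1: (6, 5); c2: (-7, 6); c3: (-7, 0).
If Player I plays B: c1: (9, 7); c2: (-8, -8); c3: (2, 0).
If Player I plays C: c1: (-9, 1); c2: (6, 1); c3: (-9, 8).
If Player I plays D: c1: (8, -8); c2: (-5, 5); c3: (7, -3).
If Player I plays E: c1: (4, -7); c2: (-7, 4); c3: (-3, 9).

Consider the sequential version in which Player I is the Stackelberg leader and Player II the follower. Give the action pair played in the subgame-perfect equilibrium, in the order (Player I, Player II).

(B, c1)

Work backward from Player II's decision.
- A → Player II plays c2 (best of 5, 6, 0); Player I gets -7.
- B → Player II plays c1 (best of 7, -8, 0); Player I gets 9.
- C → Player II plays c3 (best of 1, 1, 8); Player I gets -9.
- D → Player II plays c2 (best of -8, 5, -3); Player I gets -5.
- E → Player II plays c3 (best of -7, 4, 9); Player I gets -3.
Among -7, 9, -9, -5, -3, the best is 9 at B. Subgame-perfect outcome: (B, c1) with payoffs (9, 7).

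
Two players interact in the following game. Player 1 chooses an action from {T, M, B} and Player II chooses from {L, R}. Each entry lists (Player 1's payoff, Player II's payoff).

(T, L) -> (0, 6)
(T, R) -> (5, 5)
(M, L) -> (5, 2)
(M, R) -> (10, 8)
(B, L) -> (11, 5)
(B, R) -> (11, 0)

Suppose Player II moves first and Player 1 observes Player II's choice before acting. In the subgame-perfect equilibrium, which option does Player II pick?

L

Backward induction with Player II moving first.
- L: BR = B, leader payoff 5.
- R: BR = B, leader payoff 0.
Maximizing over 5, 0, Player II chooses L. Subgame-perfect outcome: (B, L) with payoffs (11, 5).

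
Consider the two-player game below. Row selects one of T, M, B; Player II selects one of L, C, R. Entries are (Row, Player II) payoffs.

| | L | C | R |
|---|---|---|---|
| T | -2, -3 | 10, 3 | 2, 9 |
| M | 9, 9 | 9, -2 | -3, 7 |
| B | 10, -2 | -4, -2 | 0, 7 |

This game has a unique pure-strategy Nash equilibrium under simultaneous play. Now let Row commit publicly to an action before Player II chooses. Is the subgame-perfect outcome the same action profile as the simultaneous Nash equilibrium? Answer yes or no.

no

Player II best-responds to each possible Row move:
- T: Player II compares -3, 3, 9 and picks R; Row would get 2.
- M: Player II compares 9, -2, 7 and picks L; Row would get 9.
- B: Player II compares -2, -2, 7 and picks R; Row would get 0.
Maximizing over 2, 9, 0, Row chooses M. Subgame-perfect outcome: (M, L) with payoffs (9, 9).
For the simultaneous game, intersect best replies.
Row's best replies: L→B; C→T; R→T.
Player II's best replies: T→R; M→L; B→R.
The unique mutual best reply is (T, R), giving (2, 9).
Sequential outcome (M, L) differs from the Nash profile (T, R).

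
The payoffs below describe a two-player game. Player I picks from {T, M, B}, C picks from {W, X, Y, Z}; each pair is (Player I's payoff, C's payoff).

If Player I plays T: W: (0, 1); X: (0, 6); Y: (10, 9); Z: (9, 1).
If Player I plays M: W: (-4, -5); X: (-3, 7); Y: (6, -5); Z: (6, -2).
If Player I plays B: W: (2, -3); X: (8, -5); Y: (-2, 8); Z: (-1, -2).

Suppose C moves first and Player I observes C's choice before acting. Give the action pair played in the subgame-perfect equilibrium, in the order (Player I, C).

(T, Y)

Solve by backward induction (C leads).
- W → Player I plays B (best of 0, -4, 2); C gets -3.
- X → Player I plays B (best of 0, -3, 8); C gets -5.
- Y → Player I plays T (best of 10, 6, -2); C gets 9.
- Z → Player I plays T (best of 9, 6, -1); C gets 1.
Maximizing over -3, -5, 9, 1, C chooses Y. Subgame-perfect outcome: (T, Y) with payoffs (10, 9).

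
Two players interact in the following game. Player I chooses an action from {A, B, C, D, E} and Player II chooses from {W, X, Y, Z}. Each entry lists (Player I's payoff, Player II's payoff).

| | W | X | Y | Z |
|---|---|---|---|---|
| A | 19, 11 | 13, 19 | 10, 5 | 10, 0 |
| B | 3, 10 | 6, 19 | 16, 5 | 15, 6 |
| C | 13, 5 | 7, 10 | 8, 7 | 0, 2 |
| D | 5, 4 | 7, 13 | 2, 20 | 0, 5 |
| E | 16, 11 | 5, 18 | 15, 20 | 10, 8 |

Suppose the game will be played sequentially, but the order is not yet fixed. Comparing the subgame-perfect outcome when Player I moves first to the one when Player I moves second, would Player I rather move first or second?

If Player I leads: Player II's best replies are A→X, B→X, C→X, D→Y, E→Y; Player I's induced payoffs 13, 6, 7, 2, 15; outcome (E, Y), payoffs (15, 20).
If Player II leads: Player I's best replies are W→A, X→A, Y→B, Z→B; Player II's induced payoffs 11, 19, 5, 6; outcome (A, X), payoffs (13, 19).
Player I gets 15 moving first and 13 moving second, so Player I prefers to move first.

first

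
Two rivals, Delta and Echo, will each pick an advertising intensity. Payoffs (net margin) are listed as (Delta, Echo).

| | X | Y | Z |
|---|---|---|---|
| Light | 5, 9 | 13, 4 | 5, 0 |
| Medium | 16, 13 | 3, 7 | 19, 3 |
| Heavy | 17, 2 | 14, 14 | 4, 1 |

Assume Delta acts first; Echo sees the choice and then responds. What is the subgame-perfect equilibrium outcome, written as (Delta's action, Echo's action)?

Echo best-responds to each possible Delta move:
- Light → Echo plays X (best of 9, 4, 0); Delta gets 5.
- Medium → Echo plays X (best of 13, 7, 3); Delta gets 16.
- Heavy → Echo plays Y (best of 2, 14, 1); Delta gets 14.
Delta's induced payoffs are 5, 16, 14, so Delta commits to Medium. Subgame-perfect outcome: (Medium, X) with payoffs (16, 13).

(Medium, X)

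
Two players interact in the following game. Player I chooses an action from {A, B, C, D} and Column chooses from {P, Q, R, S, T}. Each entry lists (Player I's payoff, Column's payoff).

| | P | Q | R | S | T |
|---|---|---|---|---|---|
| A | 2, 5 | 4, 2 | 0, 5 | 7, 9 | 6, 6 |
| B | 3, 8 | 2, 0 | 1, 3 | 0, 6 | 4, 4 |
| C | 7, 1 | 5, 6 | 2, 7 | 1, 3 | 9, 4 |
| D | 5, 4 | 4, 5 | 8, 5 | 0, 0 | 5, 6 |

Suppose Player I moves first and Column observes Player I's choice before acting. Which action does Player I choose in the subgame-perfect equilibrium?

Column best-responds to each possible Player I move:
- A: Column compares 5, 2, 5, 9, 6 and picks S; Player I would get 7.
- B: Column compares 8, 0, 3, 6, 4 and picks P; Player I would get 3.
- C: Column compares 1, 6, 7, 3, 4 and picks R; Player I would get 2.
- D: Column compares 4, 5, 5, 0, 6 and picks T; Player I would get 5.
Among 7, 3, 2, 5, the best is 7 at A. Subgame-perfect outcome: (A, S) with payoffs (7, 9).

A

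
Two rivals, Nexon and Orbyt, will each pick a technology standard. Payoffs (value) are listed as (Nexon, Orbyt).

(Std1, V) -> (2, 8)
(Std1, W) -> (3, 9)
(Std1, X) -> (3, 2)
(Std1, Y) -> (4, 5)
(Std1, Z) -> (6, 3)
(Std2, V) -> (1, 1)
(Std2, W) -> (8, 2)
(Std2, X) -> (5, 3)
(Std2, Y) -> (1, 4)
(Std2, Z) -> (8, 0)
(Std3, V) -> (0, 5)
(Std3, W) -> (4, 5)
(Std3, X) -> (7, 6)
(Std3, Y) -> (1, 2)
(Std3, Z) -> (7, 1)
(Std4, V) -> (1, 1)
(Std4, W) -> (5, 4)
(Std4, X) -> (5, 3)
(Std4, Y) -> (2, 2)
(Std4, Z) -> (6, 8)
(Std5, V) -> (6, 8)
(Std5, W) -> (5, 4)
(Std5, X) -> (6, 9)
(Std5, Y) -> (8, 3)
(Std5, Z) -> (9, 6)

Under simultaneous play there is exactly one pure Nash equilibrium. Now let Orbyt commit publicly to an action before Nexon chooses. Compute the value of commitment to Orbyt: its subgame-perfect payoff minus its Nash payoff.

Work backward from Nexon's decision.
- V → Nexon plays Std5 (best of 2, 1, 0, 1, 6); Orbyt gets 8.
- W → Nexon plays Std2 (best of 3, 8, 4, 5, 5); Orbyt gets 2.
- X → Nexon plays Std3 (best of 3, 5, 7, 5, 6); Orbyt gets 6.
- Y → Nexon plays Std5 (best of 4, 1, 1, 2, 8); Orbyt gets 3.
- Z → Nexon plays Std5 (best of 6, 8, 7, 6, 9); Orbyt gets 6.
Among 8, 2, 6, 3, 6, the best is 8 at V. Subgame-perfect outcome: (Std5, V) with payoffs (6, 8).
Now find the simultaneous Nash equilibrium.
Nexon's best replies: V→Std5; W→Std2; X→Std3; Y→Std5; Z→Std5.
Orbyt's best replies: Std1→W; Std2→Y; Std3→X; Std4→Z; Std5→X.
Only (Std3, X) has each player best-responding; Nash payoffs (7, 6).
Orbyt's commitment gain: 8 − 6 = 2.

2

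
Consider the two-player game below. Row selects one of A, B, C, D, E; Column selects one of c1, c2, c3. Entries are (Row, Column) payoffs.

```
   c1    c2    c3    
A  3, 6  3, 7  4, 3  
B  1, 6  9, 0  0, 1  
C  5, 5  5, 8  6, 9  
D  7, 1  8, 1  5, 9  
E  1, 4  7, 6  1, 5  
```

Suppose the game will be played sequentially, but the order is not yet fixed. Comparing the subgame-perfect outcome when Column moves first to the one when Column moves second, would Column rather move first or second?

If Row leads: Column's best replies are A→c2, B→c1, C→c3, D→c3, E→c2; Row's induced payoffs 3, 1, 6, 5, 7; outcome (E, c2), payoffs (7, 6).
If Column leads: Row's best replies are c1→D, c2→B, c3→C; Column's induced payoffs 1, 0, 9; outcome (C, c3), payoffs (6, 9).
Column gets 9 moving first and 6 moving second, so Column prefers to move first.

first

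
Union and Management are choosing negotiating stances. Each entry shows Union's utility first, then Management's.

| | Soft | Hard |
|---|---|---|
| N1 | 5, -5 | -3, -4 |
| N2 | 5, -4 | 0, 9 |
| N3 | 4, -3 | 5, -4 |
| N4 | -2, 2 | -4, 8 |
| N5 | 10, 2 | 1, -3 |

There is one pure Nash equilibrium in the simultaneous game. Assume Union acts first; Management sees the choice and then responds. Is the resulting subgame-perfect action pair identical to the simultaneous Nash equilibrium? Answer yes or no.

yes

Work backward from Management's decision.
- N1: BR = Hard, leader payoff -3.
- N2: BR = Hard, leader payoff 0.
- N3: BR = Soft, leader payoff 4.
- N4: BR = Hard, leader payoff -4.
- N5: BR = Soft, leader payoff 10.
Maximizing over -3, 0, 4, -4, 10, Union chooses N5. Subgame-perfect outcome: (N5, Soft) with payoffs (10, 2).
For the simultaneous game, intersect best replies.
Union's best replies: Soft→N5; Hard→N3.
Management's best replies: N1→Hard; N2→Hard; N3→Soft; N4→Hard; N5→Soft.
Only (N5, Soft) has each player best-responding; Nash payoffs (10, 2).
Sequential outcome (N5, Soft) coincides with the Nash profile (N5, Soft).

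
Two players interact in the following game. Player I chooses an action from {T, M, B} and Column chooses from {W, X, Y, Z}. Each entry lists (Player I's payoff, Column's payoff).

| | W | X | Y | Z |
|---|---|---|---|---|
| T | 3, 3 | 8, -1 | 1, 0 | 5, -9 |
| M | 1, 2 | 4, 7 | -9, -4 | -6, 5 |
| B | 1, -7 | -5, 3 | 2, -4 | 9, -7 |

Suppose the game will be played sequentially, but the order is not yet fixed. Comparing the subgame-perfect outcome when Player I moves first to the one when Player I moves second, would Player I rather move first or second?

If Player I leads: Column's best replies are T→W, M→X, B→X; Player I's induced payoffs 3, 4, -5; outcome (M, X), payoffs (4, 7).
If Column leads: Player I's best replies are W→T, X→T, Y→B, Z→B; Column's induced payoffs 3, -1, -4, -7; outcome (T, W), payoffs (3, 3).
Player I gets 4 moving first and 3 moving second, so Player I prefers to move first.

first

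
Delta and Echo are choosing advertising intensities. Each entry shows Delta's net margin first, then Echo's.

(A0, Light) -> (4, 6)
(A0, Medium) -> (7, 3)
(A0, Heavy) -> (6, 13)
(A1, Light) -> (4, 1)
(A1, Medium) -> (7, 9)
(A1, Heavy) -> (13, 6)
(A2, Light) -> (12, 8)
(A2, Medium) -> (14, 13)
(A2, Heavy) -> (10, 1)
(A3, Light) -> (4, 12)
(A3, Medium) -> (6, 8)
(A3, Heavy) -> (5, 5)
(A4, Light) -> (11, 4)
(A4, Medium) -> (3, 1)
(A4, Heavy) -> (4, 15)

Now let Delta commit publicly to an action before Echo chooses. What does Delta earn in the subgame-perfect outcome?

Backward induction with Delta moving first.
- A0 → Echo plays Heavy (best of 6, 3, 13); Delta gets 6.
- A1 → Echo plays Medium (best of 1, 9, 6); Delta gets 7.
- A2 → Echo plays Medium (best of 8, 13, 1); Delta gets 14.
- A3 → Echo plays Light (best of 12, 8, 5); Delta gets 4.
- A4 → Echo plays Heavy (best of 4, 1, 15); Delta gets 4.
Maximizing over 6, 7, 14, 4, 4, Delta chooses A2. Subgame-perfect outcome: (A2, Medium) with payoffs (14, 13).

14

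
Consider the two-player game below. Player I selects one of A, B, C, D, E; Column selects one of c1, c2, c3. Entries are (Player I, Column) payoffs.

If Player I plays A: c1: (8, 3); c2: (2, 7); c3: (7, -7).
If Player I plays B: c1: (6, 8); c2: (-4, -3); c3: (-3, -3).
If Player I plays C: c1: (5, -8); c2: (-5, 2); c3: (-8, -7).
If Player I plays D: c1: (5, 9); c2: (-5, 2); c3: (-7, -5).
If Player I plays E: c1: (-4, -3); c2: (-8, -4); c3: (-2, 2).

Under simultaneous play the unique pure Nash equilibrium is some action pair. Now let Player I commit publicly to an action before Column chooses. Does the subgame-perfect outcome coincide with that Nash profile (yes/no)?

no

Backward induction with Player I moving first.
- A: Column compares 3, 7, -7 and picks c2; Player I would get 2.
- B: Column compares 8, -3, -3 and picks c1; Player I would get 6.
- C: Column compares -8, 2, -7 and picks c2; Player I would get -5.
- D: Column compares 9, 2, -5 and picks c1; Player I would get 5.
- E: Column compares -3, -4, 2 and picks c3; Player I would get -2.
Maximizing over 2, 6, -5, 5, -2, Player I chooses B. Subgame-perfect outcome: (B, c1) with payoffs (6, 8).
Now find the simultaneous Nash equilibrium.
Player I's best replies: c1→A; c2→A; c3→A.
Column's best replies: A→c2; B→c1; C→c2; D→c1; E→c3.
The unique mutual best reply is (A, c2), giving (2, 7).
Sequential outcome (B, c1) differs from the Nash profile (A, c2).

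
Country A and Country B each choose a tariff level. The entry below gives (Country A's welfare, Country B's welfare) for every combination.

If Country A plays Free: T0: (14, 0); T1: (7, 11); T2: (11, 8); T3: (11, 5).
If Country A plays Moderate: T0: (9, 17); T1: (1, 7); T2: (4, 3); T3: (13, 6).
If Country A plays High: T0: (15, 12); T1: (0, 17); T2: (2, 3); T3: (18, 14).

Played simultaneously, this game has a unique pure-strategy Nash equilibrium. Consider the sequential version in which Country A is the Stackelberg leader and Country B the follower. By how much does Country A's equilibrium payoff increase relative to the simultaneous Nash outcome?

Backward induction with Country A moving first.
- Free: Country B compares 0, 11, 8, 5 and picks T1; Country A would get 7.
- Moderate: Country B compares 17, 7, 3, 6 and picks T0; Country A would get 9.
- High: Country B compares 12, 17, 3, 14 and picks T1; Country A would get 0.
Among 7, 9, 0, the best is 9 at Moderate. Subgame-perfect outcome: (Moderate, T0) with payoffs (9, 17).
Now find the simultaneous Nash equilibrium.
Country A's best replies: T0→High; T1→Free; T2→Free; T3→High.
Country B's best replies: Free→T1; Moderate→T0; High→T1.
The unique mutual best reply is (Free, T1), giving (7, 11).
Country A's commitment gain: 9 − 7 = 2.

2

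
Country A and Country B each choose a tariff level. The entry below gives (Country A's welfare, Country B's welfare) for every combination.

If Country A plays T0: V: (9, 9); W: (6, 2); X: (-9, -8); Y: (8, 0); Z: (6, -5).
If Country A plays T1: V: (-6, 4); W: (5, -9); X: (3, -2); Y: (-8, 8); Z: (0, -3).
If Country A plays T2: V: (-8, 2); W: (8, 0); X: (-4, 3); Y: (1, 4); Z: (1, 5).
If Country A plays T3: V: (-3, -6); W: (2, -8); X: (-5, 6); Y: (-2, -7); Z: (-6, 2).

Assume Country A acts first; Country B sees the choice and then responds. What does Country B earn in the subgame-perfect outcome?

Solve by backward induction (Country A leads).
- T0: BR = V, leader payoff 9.
- T1: BR = Y, leader payoff -8.
- T2: BR = Z, leader payoff 1.
- T3: BR = X, leader payoff -5.
Among 9, -8, 1, -5, the best is 9 at T0. Subgame-perfect outcome: (T0, V) with payoffs (9, 9).

9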